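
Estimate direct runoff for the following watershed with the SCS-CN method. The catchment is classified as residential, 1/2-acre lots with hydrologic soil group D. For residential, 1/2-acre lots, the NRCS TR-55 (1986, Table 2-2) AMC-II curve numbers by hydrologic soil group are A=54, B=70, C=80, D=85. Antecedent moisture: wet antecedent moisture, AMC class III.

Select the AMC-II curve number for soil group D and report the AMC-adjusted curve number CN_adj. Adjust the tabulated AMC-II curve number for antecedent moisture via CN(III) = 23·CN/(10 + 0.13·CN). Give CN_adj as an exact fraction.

CN_adj = 39100/421 ≈ 92.874

NRCS table: residential, 1/2-acre lots, soil group D → CN(II) = 85
Adjust CN=85 to AMC III: 23·85/(10 + 0.13·85) → 1955 ÷ (421/20) = 39100/421 ≈ 92.874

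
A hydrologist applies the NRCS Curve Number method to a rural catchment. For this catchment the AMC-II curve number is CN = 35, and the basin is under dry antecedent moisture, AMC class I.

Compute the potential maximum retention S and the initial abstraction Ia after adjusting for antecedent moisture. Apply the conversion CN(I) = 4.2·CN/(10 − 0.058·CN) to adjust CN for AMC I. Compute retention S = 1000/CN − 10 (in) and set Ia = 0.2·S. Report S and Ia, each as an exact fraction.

Adjust CN=35 to AMC I: 4.2·35/(10 − 0.058·35) → 147 ÷ (797/100) = 14700/797 ≈ 18.444
S = 1000/(14700/797) − 10 = 6500/147 in ≈ 44.218 in
Ia = 0.2S: 0.2·44.218 = 8.844 in (exactly 1300/147)

S = 6500/147 in ≈ 44.218 in; Ia = 1300/147 in ≈ 8.844 in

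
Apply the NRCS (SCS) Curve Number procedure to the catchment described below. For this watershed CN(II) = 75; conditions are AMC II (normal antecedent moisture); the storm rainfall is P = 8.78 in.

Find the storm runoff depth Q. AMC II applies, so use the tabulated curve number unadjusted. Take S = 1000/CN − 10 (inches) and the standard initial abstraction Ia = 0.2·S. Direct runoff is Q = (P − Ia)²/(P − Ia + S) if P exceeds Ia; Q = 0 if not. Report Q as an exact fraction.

AMC II — tabulated CN = 75 applies directly.
Retention S: 1000/CN − 10 with CN=75.000 → S = 10/3 ≈ 3.333 in
Ia = 0.2S: 0.2·3.333 = 0.667 in (exactly 2/3)
Since P=8.780 > Ia=0.667: effective rainfall P−Ia = 1217/150 in
Runoff Q = (P−Ia)²/(P−Ia+S) = (8.113)²/(8.113+3.333) = 1481089/257550 ≈ 5.751 in

Q = 1481089/257550 in ≈ 5.751 in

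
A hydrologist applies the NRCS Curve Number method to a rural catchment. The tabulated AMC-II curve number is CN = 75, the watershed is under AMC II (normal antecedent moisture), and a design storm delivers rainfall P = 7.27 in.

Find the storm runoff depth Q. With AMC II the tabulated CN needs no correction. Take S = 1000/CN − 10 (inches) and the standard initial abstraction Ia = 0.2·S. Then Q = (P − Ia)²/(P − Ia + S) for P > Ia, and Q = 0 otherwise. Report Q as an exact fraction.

CN(II) = 75; AMC II needs no correction.
Max retention: S = 1000/75 − 10 = 10/3 in (≈ 3.333 in)
Ia = 0.2S: 0.2·3.333 = 0.667 in (exactly 2/3)
Excess rainfall: 7.270 − 0.667 = 6.603 in; P > Ia so Q > 0
Q: (1981/300)² ÷ (2981/300) = 3924361/894300 in (≈ 4.388 in)

Q = 3924361/894300 in ≈ 4.388 in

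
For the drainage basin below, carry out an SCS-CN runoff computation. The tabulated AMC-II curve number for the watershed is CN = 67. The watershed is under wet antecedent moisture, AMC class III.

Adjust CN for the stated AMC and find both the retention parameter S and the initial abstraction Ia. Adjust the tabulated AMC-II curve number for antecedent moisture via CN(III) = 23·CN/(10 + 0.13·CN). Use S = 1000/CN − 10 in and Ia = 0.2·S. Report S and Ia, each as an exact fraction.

Wet (AMC III): CN(III) = 23·67/(10 + 0.13·67) = 1541/(1871/100) = 154100/1871 ≈ 82.362
Max retention: S = 1000/(154100/1871) − 10 = 3300/1541 in (≈ 2.141 in)
Ia = 0.2·(3300/1541) = 660/1541 in ≈ 0.428 in

S = 3300/1541 in ≈ 2.141 in; Ia = 660/1541 in ≈ 0.428 in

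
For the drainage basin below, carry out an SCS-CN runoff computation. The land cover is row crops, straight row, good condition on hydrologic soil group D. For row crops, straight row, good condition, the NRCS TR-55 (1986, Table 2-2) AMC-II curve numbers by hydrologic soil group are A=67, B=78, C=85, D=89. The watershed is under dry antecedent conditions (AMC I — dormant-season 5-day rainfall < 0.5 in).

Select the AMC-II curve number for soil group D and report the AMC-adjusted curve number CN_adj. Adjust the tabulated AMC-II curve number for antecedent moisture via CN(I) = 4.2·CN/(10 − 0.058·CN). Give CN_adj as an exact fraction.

CN_adj = 186900/2419 ≈ 77.263

NRCS table: row crops, straight row, good condition, soil group D → CN(II) = 89
Dry (AMC I): CN(I) = 4.2·89/(10 − 0.058·89) = (1869/5)/(2419/500) = 186900/2419 ≈ 77.263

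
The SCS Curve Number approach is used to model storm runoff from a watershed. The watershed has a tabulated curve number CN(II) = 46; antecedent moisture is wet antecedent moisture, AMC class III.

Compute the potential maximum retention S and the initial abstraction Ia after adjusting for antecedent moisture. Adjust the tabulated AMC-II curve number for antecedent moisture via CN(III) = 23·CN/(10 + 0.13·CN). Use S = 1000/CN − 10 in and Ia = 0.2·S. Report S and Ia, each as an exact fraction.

S = 2700/529 in ≈ 5.104 in; Ia = 540/529 in ≈ 1.021 in

CN(III) from CN(II)=46: (23·46)/(10 + 0.13·46) = 52900/799 ≈ 66.208
Max retention: S = 1000/(52900/799) − 10 = 2700/529 in (≈ 5.104 in)
Ia = 0.2·(2700/529) = 540/529 in ≈ 1.021 in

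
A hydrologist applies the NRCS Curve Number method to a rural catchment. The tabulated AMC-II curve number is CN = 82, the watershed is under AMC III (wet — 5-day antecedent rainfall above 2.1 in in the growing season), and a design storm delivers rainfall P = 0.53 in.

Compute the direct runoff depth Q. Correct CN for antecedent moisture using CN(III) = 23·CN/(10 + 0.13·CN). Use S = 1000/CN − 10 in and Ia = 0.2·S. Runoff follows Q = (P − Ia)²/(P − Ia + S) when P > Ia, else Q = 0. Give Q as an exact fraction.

Adjust CN=82 to AMC III: 23·82/(10 + 0.13·82) → 1886 ÷ (1033/50) = 94300/1033 ≈ 91.288
S = 1000/(94300/1033) − 10 = 900/943 in ≈ 0.954 in
Initial abstraction Ia = S/5 = (900/943)/5 = 180/943 ≈ 0.191 in
Since P=0.530 > Ia=0.191: effective rainfall P−Ia = 31979/94300 in
Q: (31979/94300)² ÷ (121979/94300) = 1022656441/11502619700 in (≈ 0.089 in)

Q = 1022656441/11502619700 in ≈ 0.089 in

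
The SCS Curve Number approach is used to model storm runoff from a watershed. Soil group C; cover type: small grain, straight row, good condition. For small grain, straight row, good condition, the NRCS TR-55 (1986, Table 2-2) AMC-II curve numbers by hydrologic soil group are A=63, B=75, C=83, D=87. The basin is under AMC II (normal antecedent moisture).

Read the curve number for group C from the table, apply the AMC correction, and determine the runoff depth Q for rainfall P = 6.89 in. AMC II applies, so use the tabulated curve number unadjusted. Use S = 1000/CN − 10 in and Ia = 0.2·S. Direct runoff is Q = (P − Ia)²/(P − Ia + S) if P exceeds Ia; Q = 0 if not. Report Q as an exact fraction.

Q = 2893041369/587532100 in ≈ 4.924 in

NRCS table: small grain, straight row, good condition, soil group C → CN(II) = 83
CN(II) = 83; AMC II needs no correction.
S = 1000/83 − 10 = 170/83 in ≈ 2.048 in
Ia = 0.2·(170/83) = 34/83 in ≈ 0.410 in
Excess rainfall: 6.890 − 0.410 = 6.480 in; P > Ia so Q > 0
Runoff Q = (P−Ia)²/(P−Ia+S) = (6.480)²/(6.480+2.048) = 2893041369/587532100 ≈ 4.924 in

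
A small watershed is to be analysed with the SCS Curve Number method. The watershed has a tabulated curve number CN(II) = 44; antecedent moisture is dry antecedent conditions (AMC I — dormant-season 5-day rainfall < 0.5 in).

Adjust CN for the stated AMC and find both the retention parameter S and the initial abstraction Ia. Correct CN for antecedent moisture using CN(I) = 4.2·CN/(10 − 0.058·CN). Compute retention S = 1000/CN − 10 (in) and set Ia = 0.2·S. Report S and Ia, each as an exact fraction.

S = 1000/33 in ≈ 30.303 in; Ia = 200/33 in ≈ 6.061 in

Adjust CN=44 to AMC I: 4.2·44/(10 − 0.058·44) → (924/5) ÷ (931/125) = 3300/133 ≈ 24.812
S = 1000/(3300/133) − 10 = 1000/33 in ≈ 30.303 in
Ia = 0.2S: 0.2·30.303 = 6.061 in (exactly 200/33)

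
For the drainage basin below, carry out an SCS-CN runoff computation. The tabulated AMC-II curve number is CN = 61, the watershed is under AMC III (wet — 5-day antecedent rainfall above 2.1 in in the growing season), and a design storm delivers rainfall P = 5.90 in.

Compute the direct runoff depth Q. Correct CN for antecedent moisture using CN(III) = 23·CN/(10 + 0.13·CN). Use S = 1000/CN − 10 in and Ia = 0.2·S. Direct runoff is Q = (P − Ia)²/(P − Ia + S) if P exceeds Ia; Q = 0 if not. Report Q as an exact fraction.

Q = 5621550529/1599097310 in ≈ 3.515 in

Adjust CN=61 to AMC III: 23·61/(10 + 0.13·61) → 1403 ÷ (1793/100) = 140300/1793 ≈ 78.249
Max retention: S = 1000/(140300/1793) − 10 = 3900/1403 in (≈ 2.780 in)
Initial abstraction Ia = S/5 = (3900/1403)/5 = 780/1403 ≈ 0.556 in
P − Ia = 5.900 − 0.556 = 74977/14030 ≈ 5.344 in (> 0, runoff occurs)
Q = (74977/14030)²/((74977/14030) + 3900/1403) = (5621550529/196840900)/(113977/14030) = 5621550529/1599097310 in ≈ 3.515 in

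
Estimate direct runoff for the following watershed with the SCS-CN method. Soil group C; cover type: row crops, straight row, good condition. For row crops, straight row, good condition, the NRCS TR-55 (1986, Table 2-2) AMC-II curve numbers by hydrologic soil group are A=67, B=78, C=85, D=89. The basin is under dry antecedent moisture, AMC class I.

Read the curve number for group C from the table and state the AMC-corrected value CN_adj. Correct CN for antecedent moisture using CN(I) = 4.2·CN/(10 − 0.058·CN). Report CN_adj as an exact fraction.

NRCS table: row crops, straight row, good condition, soil group C → CN(II) = 85
Adjust CN=85 to AMC I: 4.2·85/(10 − 0.058·85) → 357 ÷ (507/100) = 11900/169 ≈ 70.414

CN_adj = 11900/169 ≈ 70.414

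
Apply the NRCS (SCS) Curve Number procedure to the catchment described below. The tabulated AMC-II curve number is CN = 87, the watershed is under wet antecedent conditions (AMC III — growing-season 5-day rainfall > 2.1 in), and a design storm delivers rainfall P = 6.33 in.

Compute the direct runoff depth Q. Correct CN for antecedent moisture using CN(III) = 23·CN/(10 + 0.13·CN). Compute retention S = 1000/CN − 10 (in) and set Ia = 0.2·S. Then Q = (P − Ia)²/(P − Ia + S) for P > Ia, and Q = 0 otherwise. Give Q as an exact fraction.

CN(III) from CN(II)=87: (23·87)/(10 + 0.13·87) = 200100/2131 ≈ 93.900
S = 1000/(200100/2131) − 10 = 1300/2001 in ≈ 0.650 in
Ia = 0.2·(1300/2001) = 260/2001 in ≈ 0.130 in
P − Ia = 6.330 − 0.130 = 1240633/200100 ≈ 6.200 in (> 0, runoff occurs)
Q: (1240633/200100)² ÷ (1370633/200100) = 1539170240689/274263663300 in (≈ 5.612 in)

Q = 1539170240689/274263663300 in ≈ 5.612 in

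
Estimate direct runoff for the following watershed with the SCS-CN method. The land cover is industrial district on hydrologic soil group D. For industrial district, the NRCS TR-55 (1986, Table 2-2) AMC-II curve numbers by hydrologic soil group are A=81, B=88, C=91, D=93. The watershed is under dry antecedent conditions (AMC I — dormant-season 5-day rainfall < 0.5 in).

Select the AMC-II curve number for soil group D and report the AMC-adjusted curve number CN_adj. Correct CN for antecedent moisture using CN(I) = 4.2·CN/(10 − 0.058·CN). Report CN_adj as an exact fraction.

CN_adj = 27900/329 ≈ 84.802

NRCS table: industrial district, soil group D → CN(II) = 93
CN(I) from CN(II)=93: (4.2·93)/(10 − 0.058·93) = 27900/329 ≈ 84.802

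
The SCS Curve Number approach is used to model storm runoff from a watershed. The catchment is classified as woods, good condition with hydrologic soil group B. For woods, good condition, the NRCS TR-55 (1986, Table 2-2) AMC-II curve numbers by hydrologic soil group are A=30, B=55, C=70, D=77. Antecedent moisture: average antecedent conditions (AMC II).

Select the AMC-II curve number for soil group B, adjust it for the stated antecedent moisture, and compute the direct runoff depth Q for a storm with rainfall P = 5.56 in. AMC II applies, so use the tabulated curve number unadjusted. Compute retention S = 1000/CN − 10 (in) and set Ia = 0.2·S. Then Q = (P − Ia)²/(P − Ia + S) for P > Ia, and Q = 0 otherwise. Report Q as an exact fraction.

Q = 1164241/915475 in ≈ 1.272 in

NRCS table: woods, good condition, soil group B → CN(II) = 55
Average conditions: CN = 55 (no AMC adjustment).
S = 1000/55 − 10 = 90/11 in ≈ 8.182 in
Ia = 0.2S: 0.2·8.182 = 1.636 in (exactly 18/11)
Since P=5.560 > Ia=1.636: effective rainfall P−Ia = 1079/275 in
Q = (1079/275)²/((1079/275) + 90/11) = (1164241/75625)/(3329/275) = 1164241/915475 in ≈ 1.272 in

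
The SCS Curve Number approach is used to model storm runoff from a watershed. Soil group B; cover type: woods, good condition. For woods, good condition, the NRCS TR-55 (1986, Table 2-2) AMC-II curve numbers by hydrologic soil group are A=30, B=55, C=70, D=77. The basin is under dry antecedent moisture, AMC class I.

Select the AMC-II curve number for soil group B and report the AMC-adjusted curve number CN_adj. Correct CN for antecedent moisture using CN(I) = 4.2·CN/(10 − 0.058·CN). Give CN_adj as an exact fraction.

NRCS table: woods, good condition, soil group B → CN(II) = 55
CN(I) from CN(II)=55: (4.2·55)/(10 − 0.058·55) = 7700/227 ≈ 33.921

CN_adj = 7700/227 ≈ 33.921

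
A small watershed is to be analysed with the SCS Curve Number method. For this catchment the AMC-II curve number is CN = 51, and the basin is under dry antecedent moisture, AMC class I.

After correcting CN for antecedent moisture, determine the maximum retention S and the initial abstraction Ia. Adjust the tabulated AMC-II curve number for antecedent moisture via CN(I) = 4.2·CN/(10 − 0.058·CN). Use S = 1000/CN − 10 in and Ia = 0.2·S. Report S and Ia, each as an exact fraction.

CN(I) from CN(II)=51: (4.2·51)/(10 − 0.058·51) = 15300/503 ≈ 30.417
Max retention: S = 1000/(15300/503) − 10 = 3500/153 in (≈ 22.876 in)
Initial abstraction Ia = S/5 = (3500/153)/5 = 700/153 ≈ 4.575 in

S = 3500/153 in ≈ 22.876 in; Ia = 700/153 in ≈ 4.575 in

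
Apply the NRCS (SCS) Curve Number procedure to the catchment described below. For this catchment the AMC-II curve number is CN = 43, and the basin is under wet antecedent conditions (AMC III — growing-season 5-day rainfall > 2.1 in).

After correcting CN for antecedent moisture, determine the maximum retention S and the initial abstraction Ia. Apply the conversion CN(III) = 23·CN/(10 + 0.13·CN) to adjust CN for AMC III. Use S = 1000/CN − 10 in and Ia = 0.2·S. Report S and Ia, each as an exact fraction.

S = 5700/989 in ≈ 5.763 in; Ia = 1140/989 in ≈ 1.153 in

Wet (AMC III): CN(III) = 23·43/(10 + 0.13·43) = 989/(1559/100) = 98900/1559 ≈ 63.438
Retention S: 1000/CN − 10 with CN=63.438 → S = 5700/989 ≈ 5.763 in
Initial abstraction Ia = S/5 = (5700/989)/5 = 1140/989 ≈ 1.153 in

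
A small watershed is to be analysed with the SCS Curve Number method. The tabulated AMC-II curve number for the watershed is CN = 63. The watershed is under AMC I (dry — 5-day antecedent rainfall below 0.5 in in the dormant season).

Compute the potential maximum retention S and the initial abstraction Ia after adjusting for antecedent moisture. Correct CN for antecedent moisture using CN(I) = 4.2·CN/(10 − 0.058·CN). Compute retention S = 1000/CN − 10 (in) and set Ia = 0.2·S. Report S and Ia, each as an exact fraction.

Adjust CN=63 to AMC I: 4.2·63/(10 − 0.058·63) → (1323/5) ÷ (3173/500) = 132300/3173 ≈ 41.696
S = 1000/(132300/3173) − 10 = 18500/1323 in ≈ 13.983 in
Ia = 0.2S: 0.2·13.983 = 2.797 in (exactly 3700/1323)

S = 18500/1323 in ≈ 13.983 in; Ia = 3700/1323 in ≈ 2.797 in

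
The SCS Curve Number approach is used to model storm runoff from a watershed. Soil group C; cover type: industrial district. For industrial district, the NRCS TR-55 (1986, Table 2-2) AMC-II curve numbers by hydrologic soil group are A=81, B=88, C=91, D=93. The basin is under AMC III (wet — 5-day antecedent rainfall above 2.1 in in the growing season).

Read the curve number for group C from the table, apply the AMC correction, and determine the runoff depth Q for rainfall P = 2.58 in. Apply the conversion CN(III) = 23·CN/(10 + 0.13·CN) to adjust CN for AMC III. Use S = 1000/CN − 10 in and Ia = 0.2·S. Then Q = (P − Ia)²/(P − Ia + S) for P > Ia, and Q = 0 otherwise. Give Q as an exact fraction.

NRCS table: industrial district, soil group C → CN(II) = 91
Wet (AMC III): CN(III) = 23·91/(10 + 0.13·91) = 2093/(2183/100) = 209300/2183 ≈ 95.877
Retention S: 1000/CN − 10 with CN=95.877 → S = 900/2093 ≈ 0.430 in
Ia = 0.2·(900/2093) = 180/2093 in ≈ 0.086 in
P − Ia = 2.580 − 0.086 = 260997/104650 ≈ 2.494 in (> 0, runoff occurs)
Q: (260997/104650)² ÷ (305997/104650) = 22706478003/10674195350 in (≈ 2.127 in)

Q = 22706478003/10674195350 in ≈ 2.127 in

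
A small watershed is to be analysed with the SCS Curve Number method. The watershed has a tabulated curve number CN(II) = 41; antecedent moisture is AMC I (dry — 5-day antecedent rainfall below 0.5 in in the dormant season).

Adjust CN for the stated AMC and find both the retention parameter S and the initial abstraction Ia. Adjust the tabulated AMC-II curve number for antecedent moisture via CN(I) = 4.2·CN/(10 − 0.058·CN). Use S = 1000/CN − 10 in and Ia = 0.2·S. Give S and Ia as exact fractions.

Dry (AMC I): CN(I) = 4.2·41/(10 − 0.058·41) = (861/5)/(3811/500) = 86100/3811 ≈ 22.592
S = 1000/(86100/3811) − 10 = 29500/861 in ≈ 34.262 in
Ia = 0.2S: 0.2·34.262 = 6.852 in (exactly 5900/861)

S = 29500/861 in ≈ 34.262 in; Ia = 5900/861 in ≈ 6.852 in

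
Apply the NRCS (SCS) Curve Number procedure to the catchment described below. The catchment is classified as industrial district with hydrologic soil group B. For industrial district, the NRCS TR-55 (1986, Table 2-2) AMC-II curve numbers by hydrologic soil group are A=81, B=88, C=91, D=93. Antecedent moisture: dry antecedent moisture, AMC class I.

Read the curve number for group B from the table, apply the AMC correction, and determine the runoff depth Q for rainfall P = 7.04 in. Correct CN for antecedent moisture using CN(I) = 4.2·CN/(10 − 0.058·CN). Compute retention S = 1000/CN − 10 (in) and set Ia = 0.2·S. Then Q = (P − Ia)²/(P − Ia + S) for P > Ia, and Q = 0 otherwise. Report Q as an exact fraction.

NRCS table: industrial district, soil group B → CN(II) = 88
CN(I) from CN(II)=88: (4.2·88)/(10 − 0.058·88) = 3850/51 ≈ 75.490
Max retention: S = 1000/(3850/51) − 10 = 250/77 in (≈ 3.247 in)
Initial abstraction Ia = S/5 = (250/77)/5 = 50/77 ≈ 0.649 in
Since P=7.040 > Ia=0.649: effective rainfall P−Ia = 12302/1925 in
Runoff Q = (P−Ia)²/(P−Ia+S) = (6.391)²/(6.391+3.247) = 37834801/8928150 ≈ 4.238 in

Q = 37834801/8928150 in ≈ 4.238 in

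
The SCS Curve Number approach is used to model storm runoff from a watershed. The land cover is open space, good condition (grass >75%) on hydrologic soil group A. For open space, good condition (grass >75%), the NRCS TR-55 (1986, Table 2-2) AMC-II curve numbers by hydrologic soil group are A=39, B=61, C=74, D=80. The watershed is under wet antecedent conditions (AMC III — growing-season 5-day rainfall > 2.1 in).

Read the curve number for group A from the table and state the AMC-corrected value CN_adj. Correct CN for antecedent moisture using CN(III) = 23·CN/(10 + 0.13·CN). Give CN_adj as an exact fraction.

CN_adj = 89700/1507 ≈ 59.522

NRCS table: open space, good condition (grass >75%), soil group A → CN(II) = 39
Wet (AMC III): CN(III) = 23·39/(10 + 0.13·39) = 897/(1507/100) = 89700/1507 ≈ 59.522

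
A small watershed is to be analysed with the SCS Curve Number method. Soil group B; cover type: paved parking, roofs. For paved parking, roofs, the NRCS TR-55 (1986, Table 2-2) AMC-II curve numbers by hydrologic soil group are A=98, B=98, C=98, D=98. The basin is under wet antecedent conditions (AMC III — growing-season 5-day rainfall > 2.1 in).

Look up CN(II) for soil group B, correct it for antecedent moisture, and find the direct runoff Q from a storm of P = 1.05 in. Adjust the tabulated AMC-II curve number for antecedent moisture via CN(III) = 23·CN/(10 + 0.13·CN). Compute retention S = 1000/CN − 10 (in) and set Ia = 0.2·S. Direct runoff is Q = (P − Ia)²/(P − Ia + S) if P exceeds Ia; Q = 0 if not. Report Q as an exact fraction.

NRCS table: paved parking, roofs, soil group B → CN(II) = 98
CN(III) from CN(II)=98: (23·98)/(10 + 0.13·98) = 112700/1137 ≈ 99.120
Retention S: 1000/CN − 10 with CN=99.120 → S = 100/1127 ≈ 0.089 in
Ia = 0.2·(100/1127) = 20/1127 in ≈ 0.018 in
Excess rainfall: 1.050 − 0.018 = 1.032 in; P > Ia so Q > 0
Q = (23267/22540)²/((23267/22540) + 100/1127) = (541353289/508051600)/(25267/22540) = 541353289/569518180 in ≈ 0.951 in

Q = 541353289/569518180 in ≈ 0.951 in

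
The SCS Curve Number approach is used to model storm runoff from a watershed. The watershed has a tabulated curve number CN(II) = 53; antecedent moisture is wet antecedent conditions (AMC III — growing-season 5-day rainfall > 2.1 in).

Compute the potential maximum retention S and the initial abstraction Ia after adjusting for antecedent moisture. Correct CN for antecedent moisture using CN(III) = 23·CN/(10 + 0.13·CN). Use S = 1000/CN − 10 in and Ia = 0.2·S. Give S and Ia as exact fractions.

S = 4700/1219 in ≈ 3.856 in; Ia = 940/1219 in ≈ 0.771 in

Adjust CN=53 to AMC III: 23·53/(10 + 0.13·53) → 1219 ÷ (1689/100) = 121900/1689 ≈ 72.173
Max retention: S = 1000/(121900/1689) − 10 = 4700/1219 in (≈ 3.856 in)
Initial abstraction Ia = S/5 = (4700/1219)/5 = 940/1219 ≈ 0.771 in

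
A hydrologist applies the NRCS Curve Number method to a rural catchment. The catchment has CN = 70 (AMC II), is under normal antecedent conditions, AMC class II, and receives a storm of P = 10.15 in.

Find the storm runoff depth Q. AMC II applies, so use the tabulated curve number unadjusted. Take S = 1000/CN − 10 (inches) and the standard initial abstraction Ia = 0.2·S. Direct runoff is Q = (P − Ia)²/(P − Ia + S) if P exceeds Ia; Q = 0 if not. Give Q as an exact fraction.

Q = 1692601/266140 in ≈ 6.360 in

CN(II) = 70; AMC II needs no correction.
Retention S: 1000/CN − 10 with CN=70.000 → S = 30/7 ≈ 4.286 in
Initial abstraction Ia = S/5 = (30/7)/5 = 6/7 ≈ 0.857 in
Excess rainfall: 10.150 − 0.857 = 9.293 in; P > Ia so Q > 0
Q = (1301/140)²/((1301/140) + 30/7) = (1692601/19600)/(1901/140) = 1692601/266140 in ≈ 6.360 in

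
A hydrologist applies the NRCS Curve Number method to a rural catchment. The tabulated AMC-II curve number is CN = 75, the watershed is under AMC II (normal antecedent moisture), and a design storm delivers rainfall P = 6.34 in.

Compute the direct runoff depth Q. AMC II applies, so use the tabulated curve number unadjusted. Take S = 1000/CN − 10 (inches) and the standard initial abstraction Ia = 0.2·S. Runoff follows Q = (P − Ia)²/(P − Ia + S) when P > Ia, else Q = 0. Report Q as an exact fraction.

Q = 724201/202650 in ≈ 3.574 in

CN(II) = 75; AMC II needs no correction.
Max retention: S = 1000/75 − 10 = 10/3 in (≈ 3.333 in)
Ia = 0.2S: 0.2·3.333 = 0.667 in (exactly 2/3)
Since P=6.340 > Ia=0.667: effective rainfall P−Ia = 851/150 in
Q = (851/150)²/((851/150) + 10/3) = (724201/22500)/(1351/150) = 724201/202650 in ≈ 3.574 in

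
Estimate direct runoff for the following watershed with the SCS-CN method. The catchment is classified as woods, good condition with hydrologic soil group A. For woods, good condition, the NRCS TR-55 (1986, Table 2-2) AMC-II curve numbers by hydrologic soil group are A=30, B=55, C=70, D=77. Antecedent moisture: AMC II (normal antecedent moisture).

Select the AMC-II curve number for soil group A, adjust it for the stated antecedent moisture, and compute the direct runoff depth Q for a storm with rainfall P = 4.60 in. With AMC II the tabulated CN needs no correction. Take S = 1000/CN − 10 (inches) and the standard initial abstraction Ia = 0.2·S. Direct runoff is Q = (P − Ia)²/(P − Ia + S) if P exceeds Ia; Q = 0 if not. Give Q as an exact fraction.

NRCS table: woods, good condition, soil group A → CN(II) = 30
AMC II — tabulated CN = 30 applies directly.
Retention S: 1000/CN − 10 with CN=30.000 → S = 70/3 ≈ 23.333 in
Initial abstraction Ia = S/5 = (70/3)/5 = 14/3 ≈ 4.667 in
P = 4.600 ≤ Ia = 4.667 in: entire storm abstracted, Q = 0.

Q = 0 in ≈ 0.000 in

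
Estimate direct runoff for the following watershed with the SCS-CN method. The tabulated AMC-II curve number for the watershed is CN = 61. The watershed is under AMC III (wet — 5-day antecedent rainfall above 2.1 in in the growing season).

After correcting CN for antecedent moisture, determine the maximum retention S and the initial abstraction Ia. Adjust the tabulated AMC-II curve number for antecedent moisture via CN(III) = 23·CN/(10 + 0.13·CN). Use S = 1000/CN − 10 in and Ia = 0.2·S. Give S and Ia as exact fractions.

Wet (AMC III): CN(III) = 23·61/(10 + 0.13·61) = 1403/(1793/100) = 140300/1793 ≈ 78.249
Max retention: S = 1000/(140300/1793) − 10 = 3900/1403 in (≈ 2.780 in)
Ia = 0.2·(3900/1403) = 780/1403 in ≈ 0.556 in

S = 3900/1403 in ≈ 2.780 in; Ia = 780/1403 in ≈ 0.556 in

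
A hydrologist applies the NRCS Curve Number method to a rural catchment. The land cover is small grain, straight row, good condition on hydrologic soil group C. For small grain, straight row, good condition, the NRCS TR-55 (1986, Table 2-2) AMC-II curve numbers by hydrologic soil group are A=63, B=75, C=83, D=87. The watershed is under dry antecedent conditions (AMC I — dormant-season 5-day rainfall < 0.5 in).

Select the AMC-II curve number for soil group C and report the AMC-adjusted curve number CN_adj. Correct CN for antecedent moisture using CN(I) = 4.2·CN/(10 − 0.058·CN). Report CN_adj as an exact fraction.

NRCS table: small grain, straight row, good condition, soil group C → CN(II) = 83
Adjust CN=83 to AMC I: 4.2·83/(10 − 0.058·83) → (1743/5) ÷ (2593/500) = 174300/2593 ≈ 67.219

CN_adj = 174300/2593 ≈ 67.219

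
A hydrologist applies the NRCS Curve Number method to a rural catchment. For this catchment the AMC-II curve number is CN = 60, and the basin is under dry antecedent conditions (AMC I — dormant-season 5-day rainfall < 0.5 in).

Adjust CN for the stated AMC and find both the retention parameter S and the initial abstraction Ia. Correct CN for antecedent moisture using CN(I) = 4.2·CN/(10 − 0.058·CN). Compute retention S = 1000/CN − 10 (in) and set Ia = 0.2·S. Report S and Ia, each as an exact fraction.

CN(I) from CN(II)=60: (4.2·60)/(10 − 0.058·60) = 6300/163 ≈ 38.650
Retention S: 1000/CN − 10 with CN=38.650 → S = 1000/63 ≈ 15.873 in
Ia = 0.2S: 0.2·15.873 = 3.175 in (exactly 200/63)

S = 1000/63 in ≈ 15.873 in; Ia = 200/63 in ≈ 3.175 in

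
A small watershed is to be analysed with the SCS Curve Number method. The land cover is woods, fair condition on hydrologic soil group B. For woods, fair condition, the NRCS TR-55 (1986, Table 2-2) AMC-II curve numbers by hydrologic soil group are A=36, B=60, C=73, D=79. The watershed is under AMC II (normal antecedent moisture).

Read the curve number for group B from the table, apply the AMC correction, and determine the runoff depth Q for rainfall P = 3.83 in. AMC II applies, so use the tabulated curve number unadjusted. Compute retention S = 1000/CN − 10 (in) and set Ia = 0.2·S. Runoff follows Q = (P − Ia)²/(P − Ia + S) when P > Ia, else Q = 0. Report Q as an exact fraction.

Q = 561001/824700 in ≈ 0.680 in

NRCS table: woods, fair condition, soil group B → CN(II) = 60
AMC II — tabulated CN = 60 applies directly.
S = 1000/60 − 10 = 20/3 in ≈ 6.667 in
Initial abstraction Ia = S/5 = (20/3)/5 = 4/3 ≈ 1.333 in
P − Ia = 3.830 − 1.333 = 749/300 ≈ 2.497 in (> 0, runoff occurs)
Runoff Q = (P−Ia)²/(P−Ia+S) = (2.497)²/(2.497+6.667) = 561001/824700 ≈ 0.680 in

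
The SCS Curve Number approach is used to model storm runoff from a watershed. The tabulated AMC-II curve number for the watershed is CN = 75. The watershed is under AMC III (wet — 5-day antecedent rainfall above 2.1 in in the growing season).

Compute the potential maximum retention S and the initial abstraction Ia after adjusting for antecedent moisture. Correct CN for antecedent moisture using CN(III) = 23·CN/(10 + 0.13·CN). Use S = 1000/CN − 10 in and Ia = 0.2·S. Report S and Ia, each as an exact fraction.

CN(III) from CN(II)=75: (23·75)/(10 + 0.13·75) = 6900/79 ≈ 87.342
S = 1000/(6900/79) − 10 = 100/69 in ≈ 1.449 in
Initial abstraction Ia = S/5 = (100/69)/5 = 20/69 ≈ 0.290 in

S = 100/69 in ≈ 1.449 in; Ia = 20/69 in ≈ 0.290 in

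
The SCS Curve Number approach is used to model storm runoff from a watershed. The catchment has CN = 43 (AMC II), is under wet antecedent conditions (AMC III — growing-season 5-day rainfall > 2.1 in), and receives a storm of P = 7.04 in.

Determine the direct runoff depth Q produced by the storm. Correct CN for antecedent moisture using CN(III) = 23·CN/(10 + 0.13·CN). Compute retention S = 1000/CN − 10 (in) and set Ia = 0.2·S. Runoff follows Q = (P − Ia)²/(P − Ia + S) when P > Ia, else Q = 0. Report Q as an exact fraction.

Q = 1324304881/445148900 in ≈ 2.975 in

CN(III) from CN(II)=43: (23·43)/(10 + 0.13·43) = 98900/1559 ≈ 63.438
S = 1000/(98900/1559) − 10 = 5700/989 in ≈ 5.763 in
Ia = 0.2S: 0.2·5.763 = 1.153 in (exactly 1140/989)
P − Ia = 7.040 − 1.153 = 145564/24725 ≈ 5.887 in (> 0, runoff occurs)
Runoff Q = (P−Ia)²/(P−Ia+S) = (5.887)²/(5.887+5.763) = 1324304881/445148900 ≈ 2.975 in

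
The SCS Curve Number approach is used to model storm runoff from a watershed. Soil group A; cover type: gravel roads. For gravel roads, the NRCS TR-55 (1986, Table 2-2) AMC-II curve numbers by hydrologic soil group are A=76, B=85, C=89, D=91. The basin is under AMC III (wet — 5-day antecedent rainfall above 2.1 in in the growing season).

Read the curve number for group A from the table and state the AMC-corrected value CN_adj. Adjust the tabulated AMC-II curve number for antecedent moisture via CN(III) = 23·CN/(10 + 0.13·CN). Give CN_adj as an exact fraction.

CN_adj = 43700/497 ≈ 87.928

NRCS table: gravel roads, soil group A → CN(II) = 76
Adjust CN=76 to AMC III: 23·76/(10 + 0.13·76) → 1748 ÷ (497/25) = 43700/497 ≈ 87.928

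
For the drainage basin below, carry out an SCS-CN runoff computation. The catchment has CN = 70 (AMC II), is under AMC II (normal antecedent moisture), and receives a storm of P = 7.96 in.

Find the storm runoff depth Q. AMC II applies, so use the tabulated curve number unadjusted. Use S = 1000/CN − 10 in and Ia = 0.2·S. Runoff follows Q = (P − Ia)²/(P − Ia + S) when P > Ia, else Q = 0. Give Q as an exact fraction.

Q = 1545049/348775 in ≈ 4.430 in

AMC II — tabulated CN = 70 applies directly.
Retention S: 1000/CN − 10 with CN=70.000 → S = 30/7 ≈ 4.286 in
Ia = 0.2·(30/7) = 6/7 in ≈ 0.857 in
Excess rainfall: 7.960 − 0.857 = 7.103 in; P > Ia so Q > 0
Q: (1243/175)² ÷ (1993/175) = 1545049/348775 in (≈ 4.430 in)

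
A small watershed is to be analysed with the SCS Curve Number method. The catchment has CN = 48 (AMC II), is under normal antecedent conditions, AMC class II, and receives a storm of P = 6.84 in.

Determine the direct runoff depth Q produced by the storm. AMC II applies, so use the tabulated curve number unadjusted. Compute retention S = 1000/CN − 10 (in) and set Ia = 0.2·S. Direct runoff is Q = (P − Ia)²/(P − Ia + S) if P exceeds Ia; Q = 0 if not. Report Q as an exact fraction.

Average conditions: CN = 48 (no AMC adjustment).
S = 1000/48 − 10 = 65/6 in ≈ 10.833 in
Initial abstraction Ia = S/5 = (65/6)/5 = 13/6 ≈ 2.167 in
Excess rainfall: 6.840 − 2.167 = 4.673 in; P > Ia so Q > 0
Q: (701/150)² ÷ (1163/75) = 491401/348900 in (≈ 1.408 in)

Q = 491401/348900 in ≈ 1.408 in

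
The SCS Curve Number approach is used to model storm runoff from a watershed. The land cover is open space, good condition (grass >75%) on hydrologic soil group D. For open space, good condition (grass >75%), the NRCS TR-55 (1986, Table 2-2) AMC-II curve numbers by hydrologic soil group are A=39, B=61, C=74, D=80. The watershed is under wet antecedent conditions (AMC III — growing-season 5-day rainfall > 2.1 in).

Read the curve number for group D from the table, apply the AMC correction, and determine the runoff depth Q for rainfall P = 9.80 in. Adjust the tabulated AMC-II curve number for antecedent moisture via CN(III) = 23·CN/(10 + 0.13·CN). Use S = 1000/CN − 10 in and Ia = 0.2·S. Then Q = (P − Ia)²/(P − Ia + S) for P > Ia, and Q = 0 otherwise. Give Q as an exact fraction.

NRCS table: open space, good condition (grass >75%), soil group D → CN(II) = 80
Adjust CN=80 to AMC III: 23·80/(10 + 0.13·80) → 1840 ÷ (102/5) = 4600/51 ≈ 90.196
S = 1000/(4600/51) − 10 = 25/23 in ≈ 1.087 in
Ia = 0.2·(25/23) = 5/23 in ≈ 0.217 in
P − Ia = 9.800 − 0.217 = 1102/115 ≈ 9.583 in (> 0, runoff occurs)
Runoff Q = (P−Ia)²/(P−Ia+S) = (9.583)²/(9.583+1.087) = 1214404/141105 ≈ 8.606 in

Q = 1214404/141105 in ≈ 8.606 in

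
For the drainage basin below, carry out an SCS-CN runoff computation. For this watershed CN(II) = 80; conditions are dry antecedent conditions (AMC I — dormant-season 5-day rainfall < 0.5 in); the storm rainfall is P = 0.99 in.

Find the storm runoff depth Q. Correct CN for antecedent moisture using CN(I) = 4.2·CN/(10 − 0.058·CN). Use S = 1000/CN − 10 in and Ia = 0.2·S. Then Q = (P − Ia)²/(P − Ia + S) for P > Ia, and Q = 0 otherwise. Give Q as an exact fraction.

Q = 0 in ≈ 0.000 in

CN(I) from CN(II)=80: (4.2·80)/(10 − 0.058·80) = 4200/67 ≈ 62.687
Retention S: 1000/CN − 10 with CN=62.687 → S = 125/21 ≈ 5.952 in
Ia = 0.2S: 0.2·5.952 = 1.190 in (exactly 25/21)
P = 0.990 ≤ Ia = 1.190 in: entire storm abstracted, Q = 0.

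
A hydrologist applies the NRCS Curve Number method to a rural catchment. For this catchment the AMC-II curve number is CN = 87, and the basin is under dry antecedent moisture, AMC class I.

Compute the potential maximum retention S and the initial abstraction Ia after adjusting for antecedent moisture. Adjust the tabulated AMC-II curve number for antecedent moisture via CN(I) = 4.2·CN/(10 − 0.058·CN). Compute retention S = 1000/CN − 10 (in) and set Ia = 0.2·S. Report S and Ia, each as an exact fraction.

S = 6500/1827 in ≈ 3.558 in; Ia = 1300/1827 in ≈ 0.712 in

Dry (AMC I): CN(I) = 4.2·87/(10 − 0.058·87) = (1827/5)/(2477/500) = 182700/2477 ≈ 73.759
Max retention: S = 1000/(182700/2477) − 10 = 6500/1827 in (≈ 3.558 in)
Ia = 0.2·(6500/1827) = 1300/1827 in ≈ 0.712 in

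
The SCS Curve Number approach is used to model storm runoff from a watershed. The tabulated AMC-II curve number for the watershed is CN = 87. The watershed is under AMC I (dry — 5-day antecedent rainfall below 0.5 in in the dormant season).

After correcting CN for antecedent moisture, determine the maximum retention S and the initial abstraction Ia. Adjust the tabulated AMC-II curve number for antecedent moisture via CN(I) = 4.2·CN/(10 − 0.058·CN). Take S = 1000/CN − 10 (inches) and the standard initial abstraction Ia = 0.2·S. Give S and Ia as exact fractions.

S = 6500/1827 in ≈ 3.558 in; Ia = 1300/1827 in ≈ 0.712 in

Dry (AMC I): CN(I) = 4.2·87/(10 − 0.058·87) = (1827/5)/(2477/500) = 182700/2477 ≈ 73.759
Max retention: S = 1000/(182700/2477) − 10 = 6500/1827 in (≈ 3.558 in)
Initial abstraction Ia = S/5 = (6500/1827)/5 = 1300/1827 ≈ 0.712 in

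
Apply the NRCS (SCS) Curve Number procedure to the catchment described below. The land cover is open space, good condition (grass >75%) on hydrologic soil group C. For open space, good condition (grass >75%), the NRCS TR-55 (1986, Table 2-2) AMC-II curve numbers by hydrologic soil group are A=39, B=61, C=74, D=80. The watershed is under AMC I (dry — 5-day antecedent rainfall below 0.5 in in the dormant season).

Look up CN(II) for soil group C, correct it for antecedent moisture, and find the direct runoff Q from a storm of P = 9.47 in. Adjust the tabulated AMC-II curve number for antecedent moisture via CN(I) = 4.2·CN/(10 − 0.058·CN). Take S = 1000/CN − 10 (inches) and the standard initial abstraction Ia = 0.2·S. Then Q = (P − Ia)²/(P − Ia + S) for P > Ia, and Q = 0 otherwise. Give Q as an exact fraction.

Q = 367016660761/97577136300 in ≈ 3.761 in

NRCS table: open space, good condition (grass >75%), soil group C → CN(II) = 74
CN(I) from CN(II)=74: (4.2·74)/(10 − 0.058·74) = 77700/1427 ≈ 54.450
Retention S: 1000/CN − 10 with CN=54.450 → S = 6500/777 ≈ 8.366 in
Initial abstraction Ia = S/5 = (6500/777)/5 = 1300/777 ≈ 1.673 in
P − Ia = 9.470 − 1.673 = 605819/77700 ≈ 7.797 in (> 0, runoff occurs)
Q = (605819/77700)²/((605819/77700) + 6500/777) = (367016660761/6037290000)/(1255819/77700) = 367016660761/97577136300 in ≈ 3.761 in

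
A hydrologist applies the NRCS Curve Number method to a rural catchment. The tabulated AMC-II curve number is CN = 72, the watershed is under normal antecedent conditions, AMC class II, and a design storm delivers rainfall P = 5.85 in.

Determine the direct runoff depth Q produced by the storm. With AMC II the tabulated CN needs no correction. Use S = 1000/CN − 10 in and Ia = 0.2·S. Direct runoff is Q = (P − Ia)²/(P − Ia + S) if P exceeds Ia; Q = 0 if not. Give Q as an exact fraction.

Average conditions: CN = 72 (no AMC adjustment).
Retention S: 1000/CN − 10 with CN=72.000 → S = 35/9 ≈ 3.889 in
Ia = 0.2·(35/9) = 7/9 in ≈ 0.778 in
Since P=5.850 > Ia=0.778: effective rainfall P−Ia = 913/180 in
Q: (913/180)² ÷ (1613/180) = 833569/290340 in (≈ 2.871 in)

Q = 833569/290340 in ≈ 2.871 in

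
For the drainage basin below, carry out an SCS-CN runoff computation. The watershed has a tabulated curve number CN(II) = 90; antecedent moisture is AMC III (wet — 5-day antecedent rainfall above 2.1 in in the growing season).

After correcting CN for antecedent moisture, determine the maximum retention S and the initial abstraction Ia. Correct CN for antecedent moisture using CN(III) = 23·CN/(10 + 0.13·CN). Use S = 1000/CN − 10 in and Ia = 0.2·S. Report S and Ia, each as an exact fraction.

CN(III) from CN(II)=90: (23·90)/(10 + 0.13·90) = 20700/217 ≈ 95.392
Max retention: S = 1000/(20700/217) − 10 = 100/207 in (≈ 0.483 in)
Initial abstraction Ia = S/5 = (100/207)/5 = 20/207 ≈ 0.097 in

S = 100/207 in ≈ 0.483 in; Ia = 20/207 in ≈ 0.097 in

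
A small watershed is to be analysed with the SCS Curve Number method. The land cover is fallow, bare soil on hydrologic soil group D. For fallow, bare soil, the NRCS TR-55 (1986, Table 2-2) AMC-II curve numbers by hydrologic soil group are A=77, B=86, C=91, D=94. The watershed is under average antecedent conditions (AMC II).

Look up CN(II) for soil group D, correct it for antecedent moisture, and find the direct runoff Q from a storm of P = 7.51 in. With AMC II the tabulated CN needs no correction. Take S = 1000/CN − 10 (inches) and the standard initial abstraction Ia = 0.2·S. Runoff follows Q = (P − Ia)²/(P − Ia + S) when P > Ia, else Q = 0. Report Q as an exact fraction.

NRCS table: fallow, bare soil, soil group D → CN(II) = 94
Average conditions: CN = 94 (no AMC adjustment).
Retention S: 1000/CN − 10 with CN=94.000 → S = 30/47 ≈ 0.638 in
Initial abstraction Ia = S/5 = (30/47)/5 = 6/47 ≈ 0.128 in
Since P=7.510 > Ia=0.128: effective rainfall P−Ia = 34697/4700 in
Runoff Q = (P−Ia)²/(P−Ia+S) = (7.382)²/(7.382+0.638) = 1203881809/177175900 ≈ 6.795 in

Q = 1203881809/177175900 in ≈ 6.795 in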